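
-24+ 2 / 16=-191 / 8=-23.88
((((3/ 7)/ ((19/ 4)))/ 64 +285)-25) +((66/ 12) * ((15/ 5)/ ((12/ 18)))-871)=-1247537/ 2128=-586.25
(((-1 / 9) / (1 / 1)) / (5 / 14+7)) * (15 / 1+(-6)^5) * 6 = 72436 / 103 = 703.26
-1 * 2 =-2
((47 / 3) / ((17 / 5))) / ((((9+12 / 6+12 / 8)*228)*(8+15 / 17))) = 47 / 258210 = 0.00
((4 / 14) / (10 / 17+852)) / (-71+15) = -17 / 2840824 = -0.00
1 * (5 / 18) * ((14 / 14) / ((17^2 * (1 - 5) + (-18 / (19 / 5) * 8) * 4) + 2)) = -95 / 446508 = -0.00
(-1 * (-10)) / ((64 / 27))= 135 / 32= 4.22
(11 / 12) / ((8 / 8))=11 / 12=0.92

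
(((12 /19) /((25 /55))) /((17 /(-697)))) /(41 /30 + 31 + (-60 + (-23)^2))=-32472 /285779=-0.11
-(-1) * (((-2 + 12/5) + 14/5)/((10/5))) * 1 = 1.60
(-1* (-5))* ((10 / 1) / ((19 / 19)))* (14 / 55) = 140 / 11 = 12.73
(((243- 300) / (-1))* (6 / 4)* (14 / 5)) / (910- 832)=399 / 130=3.07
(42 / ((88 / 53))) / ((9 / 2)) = 371 / 66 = 5.62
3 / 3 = 1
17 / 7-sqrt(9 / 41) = 17 / 7-3 * sqrt(41) / 41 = 1.96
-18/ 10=-9/ 5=-1.80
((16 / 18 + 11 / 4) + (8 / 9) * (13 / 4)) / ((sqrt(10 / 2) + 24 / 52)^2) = 0.90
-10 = -10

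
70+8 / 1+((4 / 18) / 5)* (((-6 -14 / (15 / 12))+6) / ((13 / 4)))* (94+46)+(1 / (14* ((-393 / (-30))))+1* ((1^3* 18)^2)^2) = 56344193107 / 536445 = 105032.56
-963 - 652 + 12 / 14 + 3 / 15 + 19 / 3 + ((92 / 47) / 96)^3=-80756206776971 / 50233720320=-1607.61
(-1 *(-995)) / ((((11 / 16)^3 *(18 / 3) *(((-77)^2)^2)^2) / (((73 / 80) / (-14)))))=-929728 / 34540065085049231631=-0.00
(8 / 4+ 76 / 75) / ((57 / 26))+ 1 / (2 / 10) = 27251 / 4275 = 6.37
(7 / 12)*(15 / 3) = 35 / 12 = 2.92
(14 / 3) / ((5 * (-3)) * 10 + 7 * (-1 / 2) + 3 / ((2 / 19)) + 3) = -7 / 183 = -0.04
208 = 208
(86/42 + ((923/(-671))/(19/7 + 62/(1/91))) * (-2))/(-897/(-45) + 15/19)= 36110765115/365369888422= 0.10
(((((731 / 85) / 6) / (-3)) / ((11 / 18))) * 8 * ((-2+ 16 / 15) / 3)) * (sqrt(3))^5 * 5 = 4816 * sqrt(3) / 55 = 151.66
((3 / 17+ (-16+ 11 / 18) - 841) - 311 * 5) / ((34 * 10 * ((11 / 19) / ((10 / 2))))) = -14018789 / 228888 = -61.25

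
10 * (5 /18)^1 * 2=50 /9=5.56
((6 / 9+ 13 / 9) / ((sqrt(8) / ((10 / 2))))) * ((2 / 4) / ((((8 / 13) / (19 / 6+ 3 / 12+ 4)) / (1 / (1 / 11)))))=1209065 * sqrt(2) / 6912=247.38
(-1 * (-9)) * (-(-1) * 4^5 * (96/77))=884736/77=11490.08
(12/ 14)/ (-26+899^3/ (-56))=-16/ 242191385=-0.00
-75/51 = -1.47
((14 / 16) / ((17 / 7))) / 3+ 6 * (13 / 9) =1195 / 136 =8.79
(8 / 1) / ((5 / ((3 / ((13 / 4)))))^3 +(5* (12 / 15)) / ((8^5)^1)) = 1769472 / 35152027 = 0.05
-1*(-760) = 760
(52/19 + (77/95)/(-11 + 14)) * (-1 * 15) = -857/19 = -45.11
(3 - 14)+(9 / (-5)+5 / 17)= -1063 / 85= -12.51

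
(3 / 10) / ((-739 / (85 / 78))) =-17 / 38428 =-0.00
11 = 11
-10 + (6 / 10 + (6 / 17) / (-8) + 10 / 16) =-5997 / 680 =-8.82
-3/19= -0.16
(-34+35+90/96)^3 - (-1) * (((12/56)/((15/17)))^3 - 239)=-40692419419/175616000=-231.71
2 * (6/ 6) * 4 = 8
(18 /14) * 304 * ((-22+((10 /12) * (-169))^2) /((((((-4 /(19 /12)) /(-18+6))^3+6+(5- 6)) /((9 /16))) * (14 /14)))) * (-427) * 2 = -17009710516119 /22906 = -742587554.18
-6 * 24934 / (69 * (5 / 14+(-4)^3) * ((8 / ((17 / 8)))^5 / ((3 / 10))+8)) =123909500533 / 9197510129181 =0.01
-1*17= -17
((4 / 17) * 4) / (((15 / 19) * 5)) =0.24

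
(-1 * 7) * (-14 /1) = 98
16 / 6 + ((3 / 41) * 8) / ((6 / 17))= 532 / 123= 4.33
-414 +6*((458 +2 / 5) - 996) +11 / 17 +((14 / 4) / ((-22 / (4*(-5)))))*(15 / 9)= -10192388 / 2805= -3633.65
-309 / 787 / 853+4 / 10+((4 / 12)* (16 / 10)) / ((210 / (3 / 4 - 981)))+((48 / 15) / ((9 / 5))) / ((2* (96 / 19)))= -24285145037 / 12687777900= -1.91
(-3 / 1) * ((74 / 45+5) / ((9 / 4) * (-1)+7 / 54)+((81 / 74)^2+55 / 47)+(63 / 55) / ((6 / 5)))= -1840623717 / 3241600340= -0.57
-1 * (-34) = 34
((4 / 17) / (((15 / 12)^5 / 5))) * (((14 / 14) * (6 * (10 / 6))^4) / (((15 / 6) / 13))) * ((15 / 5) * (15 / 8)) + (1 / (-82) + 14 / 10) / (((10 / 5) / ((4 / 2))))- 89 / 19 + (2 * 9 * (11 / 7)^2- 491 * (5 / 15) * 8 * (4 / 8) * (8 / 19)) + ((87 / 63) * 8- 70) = 38410861907 / 341530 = 112467.02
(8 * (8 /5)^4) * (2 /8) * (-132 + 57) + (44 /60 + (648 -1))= -25148 /75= -335.31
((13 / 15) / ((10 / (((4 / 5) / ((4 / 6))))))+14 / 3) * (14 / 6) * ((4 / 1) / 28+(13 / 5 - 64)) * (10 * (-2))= 15342464 / 1125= 13637.75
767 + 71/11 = 8508/11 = 773.45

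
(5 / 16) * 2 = 5 / 8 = 0.62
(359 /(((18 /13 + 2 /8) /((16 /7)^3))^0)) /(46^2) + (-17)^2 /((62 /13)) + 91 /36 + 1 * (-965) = -133083659 /147591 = -901.71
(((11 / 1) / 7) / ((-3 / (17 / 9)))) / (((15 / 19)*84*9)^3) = -1282633 / 275613805656000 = -0.00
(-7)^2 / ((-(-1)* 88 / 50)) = 27.84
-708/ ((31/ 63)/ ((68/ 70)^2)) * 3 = -22098096/ 5425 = -4073.38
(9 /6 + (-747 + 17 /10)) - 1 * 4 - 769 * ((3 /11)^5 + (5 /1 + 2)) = -4937791689 /805255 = -6131.96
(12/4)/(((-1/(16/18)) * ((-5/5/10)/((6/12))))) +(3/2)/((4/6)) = 15.58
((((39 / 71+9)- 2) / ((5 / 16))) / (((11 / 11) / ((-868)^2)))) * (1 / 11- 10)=-180355621.11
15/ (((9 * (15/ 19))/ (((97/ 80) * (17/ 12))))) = 31331/ 8640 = 3.63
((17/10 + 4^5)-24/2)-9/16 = 81051/80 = 1013.14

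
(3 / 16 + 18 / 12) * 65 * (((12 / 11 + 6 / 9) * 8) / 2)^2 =655980 / 121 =5421.32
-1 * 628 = -628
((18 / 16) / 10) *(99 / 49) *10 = 891 / 392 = 2.27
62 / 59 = 1.05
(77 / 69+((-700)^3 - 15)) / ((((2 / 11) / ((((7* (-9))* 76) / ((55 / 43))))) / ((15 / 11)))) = 2436328412618436 / 253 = 9629756571614.37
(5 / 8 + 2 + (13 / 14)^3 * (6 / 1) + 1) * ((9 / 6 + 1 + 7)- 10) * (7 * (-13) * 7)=300677 / 112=2684.62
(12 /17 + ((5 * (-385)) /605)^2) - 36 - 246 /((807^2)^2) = -7319695112352599 /290808553274019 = -25.17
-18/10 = -9/5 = -1.80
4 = 4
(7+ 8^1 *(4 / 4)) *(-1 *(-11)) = 165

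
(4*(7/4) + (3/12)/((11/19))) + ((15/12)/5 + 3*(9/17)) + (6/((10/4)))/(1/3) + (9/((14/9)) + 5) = 178389/6545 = 27.26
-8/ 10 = -4/ 5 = -0.80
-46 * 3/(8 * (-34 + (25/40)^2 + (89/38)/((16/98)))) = 20976/23425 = 0.90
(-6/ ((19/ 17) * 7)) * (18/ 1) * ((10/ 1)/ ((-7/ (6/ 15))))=7344/ 931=7.89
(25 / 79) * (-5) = -125 / 79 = -1.58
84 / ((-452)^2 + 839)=28 / 68381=0.00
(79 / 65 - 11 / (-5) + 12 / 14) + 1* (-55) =-23081 / 455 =-50.73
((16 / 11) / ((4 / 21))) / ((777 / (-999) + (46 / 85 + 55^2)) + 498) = 32130 / 14822027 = 0.00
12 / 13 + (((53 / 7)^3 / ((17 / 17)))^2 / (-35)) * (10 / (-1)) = 53827.77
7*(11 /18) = 77 /18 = 4.28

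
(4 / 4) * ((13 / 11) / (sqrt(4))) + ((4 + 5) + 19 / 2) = 210 / 11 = 19.09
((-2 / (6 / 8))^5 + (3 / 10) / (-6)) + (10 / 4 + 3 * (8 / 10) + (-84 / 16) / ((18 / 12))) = -648799 / 4860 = -133.50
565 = 565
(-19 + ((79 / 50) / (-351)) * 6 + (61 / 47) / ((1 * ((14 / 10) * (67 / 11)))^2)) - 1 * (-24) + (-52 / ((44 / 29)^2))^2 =3649852622842780867 / 7083699622599600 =515.25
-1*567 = -567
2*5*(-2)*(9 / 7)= -180 / 7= -25.71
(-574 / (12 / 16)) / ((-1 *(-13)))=-2296 / 39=-58.87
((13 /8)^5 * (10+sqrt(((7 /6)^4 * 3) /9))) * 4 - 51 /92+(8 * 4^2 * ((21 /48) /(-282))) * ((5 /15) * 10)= 487.64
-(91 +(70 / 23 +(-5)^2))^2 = -7496644 / 529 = -14171.35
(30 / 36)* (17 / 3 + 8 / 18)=275 / 54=5.09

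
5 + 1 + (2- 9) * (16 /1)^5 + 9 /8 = -58720199 /8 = -7340024.88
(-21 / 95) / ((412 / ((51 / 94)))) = -1071 / 3679160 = -0.00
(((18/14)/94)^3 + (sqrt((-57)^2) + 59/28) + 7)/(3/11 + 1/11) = 207166138113/1139561248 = 181.79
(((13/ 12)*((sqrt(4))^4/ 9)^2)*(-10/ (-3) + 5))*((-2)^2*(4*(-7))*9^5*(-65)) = 12265344000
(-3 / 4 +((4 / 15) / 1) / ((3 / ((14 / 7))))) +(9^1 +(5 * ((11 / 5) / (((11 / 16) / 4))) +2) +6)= 14477 / 180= 80.43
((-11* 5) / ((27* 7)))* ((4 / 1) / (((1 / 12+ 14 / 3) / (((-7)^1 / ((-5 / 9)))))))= -176 / 57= -3.09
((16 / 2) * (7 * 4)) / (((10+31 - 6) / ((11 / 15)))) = 352 / 75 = 4.69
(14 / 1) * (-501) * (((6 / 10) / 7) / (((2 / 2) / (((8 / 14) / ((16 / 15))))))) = -4509 / 14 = -322.07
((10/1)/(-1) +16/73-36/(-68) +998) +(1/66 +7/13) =989.30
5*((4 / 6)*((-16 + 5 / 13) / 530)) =-203 / 2067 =-0.10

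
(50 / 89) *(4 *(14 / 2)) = 1400 / 89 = 15.73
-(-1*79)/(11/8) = 632/11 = 57.45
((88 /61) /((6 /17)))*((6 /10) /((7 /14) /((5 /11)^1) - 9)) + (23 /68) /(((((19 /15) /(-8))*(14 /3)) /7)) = -3.51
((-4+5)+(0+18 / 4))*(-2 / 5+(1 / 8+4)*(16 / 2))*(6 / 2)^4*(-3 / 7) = -435699 / 70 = -6224.27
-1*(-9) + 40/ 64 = 77/ 8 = 9.62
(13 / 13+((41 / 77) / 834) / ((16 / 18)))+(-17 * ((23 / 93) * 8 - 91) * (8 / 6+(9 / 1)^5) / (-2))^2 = 26613766434920897691010199 / 13330115568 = 1996514306208218.89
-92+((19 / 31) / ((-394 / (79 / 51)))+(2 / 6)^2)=-171721129 / 1868742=-91.89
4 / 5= 0.80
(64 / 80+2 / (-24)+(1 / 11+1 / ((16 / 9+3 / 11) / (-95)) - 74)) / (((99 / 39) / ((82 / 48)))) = -8535259993 / 106112160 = -80.44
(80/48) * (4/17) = 20/51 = 0.39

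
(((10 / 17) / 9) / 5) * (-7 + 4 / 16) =-3 / 34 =-0.09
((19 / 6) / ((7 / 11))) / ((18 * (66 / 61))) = 1159 / 4536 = 0.26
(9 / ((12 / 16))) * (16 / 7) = 192 / 7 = 27.43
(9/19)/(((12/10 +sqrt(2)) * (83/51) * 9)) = -765/11039 +1275 * sqrt(2)/22078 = 0.01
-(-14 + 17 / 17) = 13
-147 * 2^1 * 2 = -588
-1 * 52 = -52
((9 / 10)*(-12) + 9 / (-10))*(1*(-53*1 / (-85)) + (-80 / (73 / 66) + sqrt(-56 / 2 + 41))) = 52056927 / 62050 - 117*sqrt(13) / 10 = 796.77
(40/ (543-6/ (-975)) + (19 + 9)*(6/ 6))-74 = -8104942/ 176477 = -45.93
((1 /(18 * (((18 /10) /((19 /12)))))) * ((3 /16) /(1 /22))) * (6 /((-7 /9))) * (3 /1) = -1045 /224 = -4.67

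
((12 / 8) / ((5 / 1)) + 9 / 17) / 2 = 141 / 340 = 0.41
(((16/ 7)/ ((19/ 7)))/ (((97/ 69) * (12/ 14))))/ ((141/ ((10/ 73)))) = 0.00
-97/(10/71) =-6887/10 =-688.70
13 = 13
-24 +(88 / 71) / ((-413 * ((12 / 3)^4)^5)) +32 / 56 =-94420011279450123 / 4030122432659456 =-23.43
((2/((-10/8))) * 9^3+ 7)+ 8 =-5757/5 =-1151.40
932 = 932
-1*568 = -568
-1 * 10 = -10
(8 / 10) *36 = 144 / 5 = 28.80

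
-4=-4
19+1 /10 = 191 /10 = 19.10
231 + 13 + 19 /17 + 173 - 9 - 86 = 5493 /17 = 323.12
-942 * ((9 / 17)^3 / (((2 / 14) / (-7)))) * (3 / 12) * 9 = 151421319 / 9826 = 15410.27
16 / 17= 0.94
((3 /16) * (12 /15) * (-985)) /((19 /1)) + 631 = 47365 /76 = 623.22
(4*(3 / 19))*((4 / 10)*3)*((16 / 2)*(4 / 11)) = 2304 / 1045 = 2.20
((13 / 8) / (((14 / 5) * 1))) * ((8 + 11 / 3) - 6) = 1105 / 336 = 3.29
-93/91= -1.02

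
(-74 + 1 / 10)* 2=-147.80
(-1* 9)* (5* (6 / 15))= -18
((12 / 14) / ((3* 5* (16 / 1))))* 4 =1 / 70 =0.01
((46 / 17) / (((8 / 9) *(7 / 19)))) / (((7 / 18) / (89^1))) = 1890.96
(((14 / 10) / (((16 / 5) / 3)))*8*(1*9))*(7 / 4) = 1323 / 8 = 165.38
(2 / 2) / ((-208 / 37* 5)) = -37 / 1040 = -0.04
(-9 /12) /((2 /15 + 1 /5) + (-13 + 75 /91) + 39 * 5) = -819 /200008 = -0.00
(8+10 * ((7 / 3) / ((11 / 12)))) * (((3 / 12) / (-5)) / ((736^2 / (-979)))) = 89 / 29440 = 0.00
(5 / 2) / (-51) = -5 / 102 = -0.05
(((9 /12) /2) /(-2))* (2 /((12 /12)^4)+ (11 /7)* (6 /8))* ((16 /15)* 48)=-1068 /35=-30.51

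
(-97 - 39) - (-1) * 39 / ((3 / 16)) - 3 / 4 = 285 / 4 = 71.25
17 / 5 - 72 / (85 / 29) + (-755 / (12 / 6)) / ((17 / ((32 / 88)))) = -27339 / 935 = -29.24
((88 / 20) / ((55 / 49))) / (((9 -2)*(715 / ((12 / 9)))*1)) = 56 / 53625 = 0.00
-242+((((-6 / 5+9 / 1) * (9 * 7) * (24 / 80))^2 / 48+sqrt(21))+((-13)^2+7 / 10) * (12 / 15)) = sqrt(21)+13860947 / 40000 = 351.11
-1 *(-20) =20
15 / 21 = 0.71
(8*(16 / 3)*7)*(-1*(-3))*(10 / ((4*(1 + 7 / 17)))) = 4760 / 3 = 1586.67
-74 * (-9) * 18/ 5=2397.60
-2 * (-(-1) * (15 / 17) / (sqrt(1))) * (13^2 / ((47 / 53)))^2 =-2406835470 / 37553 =-64091.70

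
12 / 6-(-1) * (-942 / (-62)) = 533 / 31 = 17.19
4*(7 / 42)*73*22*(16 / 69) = 248.27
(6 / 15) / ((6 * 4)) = 1 / 60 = 0.02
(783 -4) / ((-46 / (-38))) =14801 / 23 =643.52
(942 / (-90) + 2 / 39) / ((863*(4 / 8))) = -1354 / 56095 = -0.02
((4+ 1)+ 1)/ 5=6/ 5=1.20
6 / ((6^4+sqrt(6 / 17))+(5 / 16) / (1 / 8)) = 529788 / 114654929 - 24 *sqrt(102) / 114654929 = 0.00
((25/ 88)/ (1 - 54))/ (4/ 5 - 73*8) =125/ 13600224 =0.00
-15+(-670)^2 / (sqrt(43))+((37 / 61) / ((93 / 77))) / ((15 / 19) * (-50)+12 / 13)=68441.60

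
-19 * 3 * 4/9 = -76/3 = -25.33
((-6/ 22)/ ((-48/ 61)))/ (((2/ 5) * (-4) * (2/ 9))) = -2745/ 2816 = -0.97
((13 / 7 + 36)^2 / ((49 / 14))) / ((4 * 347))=0.30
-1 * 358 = -358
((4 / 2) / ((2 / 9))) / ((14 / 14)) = 9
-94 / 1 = -94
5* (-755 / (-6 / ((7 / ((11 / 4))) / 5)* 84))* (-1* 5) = -3775 / 198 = -19.07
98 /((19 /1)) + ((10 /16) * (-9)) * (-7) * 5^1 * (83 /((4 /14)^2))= 121708111 /608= 200177.81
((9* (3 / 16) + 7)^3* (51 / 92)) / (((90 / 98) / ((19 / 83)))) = 42505291913 / 469155840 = 90.60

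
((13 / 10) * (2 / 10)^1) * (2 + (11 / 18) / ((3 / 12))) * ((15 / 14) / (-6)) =-13 / 63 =-0.21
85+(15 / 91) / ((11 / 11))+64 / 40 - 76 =4898 / 455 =10.76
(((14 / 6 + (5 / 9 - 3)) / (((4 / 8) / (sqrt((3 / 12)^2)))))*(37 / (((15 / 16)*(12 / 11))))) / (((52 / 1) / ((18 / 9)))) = -407 / 5265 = -0.08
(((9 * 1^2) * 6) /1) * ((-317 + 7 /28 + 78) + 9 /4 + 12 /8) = -12690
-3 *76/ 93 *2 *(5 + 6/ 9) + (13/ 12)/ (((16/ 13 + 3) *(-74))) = -14024253/ 504680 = -27.79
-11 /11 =-1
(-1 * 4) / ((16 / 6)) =-3 / 2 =-1.50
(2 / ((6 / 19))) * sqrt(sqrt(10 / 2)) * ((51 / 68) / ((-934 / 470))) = -4465 * 5^(1 / 4) / 1868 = -3.57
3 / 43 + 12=519 / 43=12.07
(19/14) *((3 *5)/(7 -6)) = 285/14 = 20.36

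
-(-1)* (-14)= -14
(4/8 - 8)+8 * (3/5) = -27/10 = -2.70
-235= -235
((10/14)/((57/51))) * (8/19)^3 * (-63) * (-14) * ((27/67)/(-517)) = -148055040/4514189119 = -0.03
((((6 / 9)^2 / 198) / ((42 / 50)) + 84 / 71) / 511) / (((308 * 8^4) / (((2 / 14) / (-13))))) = -787637 / 38967119982895104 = -0.00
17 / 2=8.50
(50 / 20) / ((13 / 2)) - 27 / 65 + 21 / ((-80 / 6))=-167 / 104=-1.61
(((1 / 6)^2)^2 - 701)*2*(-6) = 908495 / 108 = 8411.99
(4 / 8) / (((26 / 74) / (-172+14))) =-2923 / 13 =-224.85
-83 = -83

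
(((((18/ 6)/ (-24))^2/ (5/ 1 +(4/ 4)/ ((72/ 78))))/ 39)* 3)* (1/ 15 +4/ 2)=31/ 75920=0.00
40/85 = 8/17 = 0.47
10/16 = 5/8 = 0.62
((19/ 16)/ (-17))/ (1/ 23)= -437/ 272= -1.61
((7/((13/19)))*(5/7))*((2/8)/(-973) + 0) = -95/50596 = -0.00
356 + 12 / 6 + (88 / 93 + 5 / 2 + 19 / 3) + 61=79753 / 186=428.78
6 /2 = 3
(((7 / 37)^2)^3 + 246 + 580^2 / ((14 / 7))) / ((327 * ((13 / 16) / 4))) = 9219975483905344 / 3635634321553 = 2536.00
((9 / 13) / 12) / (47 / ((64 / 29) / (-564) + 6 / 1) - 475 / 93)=263097 / 12453938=0.02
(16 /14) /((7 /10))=80 /49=1.63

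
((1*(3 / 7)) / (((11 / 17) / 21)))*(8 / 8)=153 / 11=13.91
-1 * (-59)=59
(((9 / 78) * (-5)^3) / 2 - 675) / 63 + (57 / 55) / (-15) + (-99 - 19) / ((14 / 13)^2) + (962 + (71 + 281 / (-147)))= 1930664689 / 2102100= 918.45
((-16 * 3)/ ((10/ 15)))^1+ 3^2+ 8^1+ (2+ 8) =-45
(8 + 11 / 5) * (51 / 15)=34.68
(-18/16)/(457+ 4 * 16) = -9/4168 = -0.00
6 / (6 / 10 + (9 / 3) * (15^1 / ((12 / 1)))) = 40 / 29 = 1.38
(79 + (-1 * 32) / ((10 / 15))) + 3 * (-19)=-26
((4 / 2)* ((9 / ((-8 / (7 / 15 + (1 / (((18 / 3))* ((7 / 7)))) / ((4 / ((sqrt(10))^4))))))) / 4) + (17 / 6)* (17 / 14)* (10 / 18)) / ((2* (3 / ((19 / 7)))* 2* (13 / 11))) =-4391717 / 33022080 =-0.13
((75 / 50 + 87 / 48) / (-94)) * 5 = -265 / 1504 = -0.18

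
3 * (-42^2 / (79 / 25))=-132300 / 79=-1674.68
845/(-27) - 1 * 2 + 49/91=-11498/351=-32.76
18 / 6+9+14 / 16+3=127 / 8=15.88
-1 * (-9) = 9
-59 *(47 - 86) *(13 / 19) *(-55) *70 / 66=-1744925 / 19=-91838.16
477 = 477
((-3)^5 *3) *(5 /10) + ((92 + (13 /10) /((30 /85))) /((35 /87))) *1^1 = -88661 /700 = -126.66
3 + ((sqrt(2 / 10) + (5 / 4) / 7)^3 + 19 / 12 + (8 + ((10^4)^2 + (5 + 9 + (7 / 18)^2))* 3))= 1159* sqrt(5) / 19600 + 177811232687551 / 592704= 300000055.28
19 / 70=0.27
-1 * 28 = -28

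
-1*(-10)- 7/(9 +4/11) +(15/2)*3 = 6541/206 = 31.75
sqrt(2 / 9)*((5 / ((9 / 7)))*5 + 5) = 220*sqrt(2) / 27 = 11.52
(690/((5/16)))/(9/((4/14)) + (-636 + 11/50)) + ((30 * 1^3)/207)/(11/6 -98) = -732861340/200484997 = -3.66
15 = 15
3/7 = 0.43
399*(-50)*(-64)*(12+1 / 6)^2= 189001866.67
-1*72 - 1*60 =-132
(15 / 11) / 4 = 15 / 44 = 0.34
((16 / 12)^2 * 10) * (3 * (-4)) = -640 / 3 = -213.33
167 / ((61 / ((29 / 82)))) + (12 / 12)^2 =9845 / 5002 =1.97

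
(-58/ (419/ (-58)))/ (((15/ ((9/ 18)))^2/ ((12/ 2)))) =1682/ 31425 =0.05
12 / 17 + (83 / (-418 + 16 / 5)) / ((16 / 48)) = 219 / 2074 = 0.11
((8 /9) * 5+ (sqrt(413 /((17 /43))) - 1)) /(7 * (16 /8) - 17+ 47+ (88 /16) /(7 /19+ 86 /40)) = 899 /12054+ 87 * sqrt(301903) /68306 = 0.77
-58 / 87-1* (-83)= 247 / 3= 82.33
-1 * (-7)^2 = -49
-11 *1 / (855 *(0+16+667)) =-11 / 583965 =-0.00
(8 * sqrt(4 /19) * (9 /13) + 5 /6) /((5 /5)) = 5 /6 + 144 * sqrt(19) /247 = 3.37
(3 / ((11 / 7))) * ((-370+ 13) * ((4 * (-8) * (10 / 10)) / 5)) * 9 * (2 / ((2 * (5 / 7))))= 54959.83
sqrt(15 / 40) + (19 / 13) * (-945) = -17955 / 13 + sqrt(6) / 4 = -1380.54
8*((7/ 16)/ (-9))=-7/ 18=-0.39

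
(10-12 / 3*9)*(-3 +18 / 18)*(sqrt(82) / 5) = 52*sqrt(82) / 5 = 94.18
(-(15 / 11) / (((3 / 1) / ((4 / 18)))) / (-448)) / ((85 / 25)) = 25 / 376992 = 0.00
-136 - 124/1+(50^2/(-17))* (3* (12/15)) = -10420/17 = -612.94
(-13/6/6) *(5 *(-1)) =65/36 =1.81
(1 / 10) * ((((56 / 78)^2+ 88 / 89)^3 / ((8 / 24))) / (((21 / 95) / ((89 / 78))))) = 40103336199534464 / 7609047627330513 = 5.27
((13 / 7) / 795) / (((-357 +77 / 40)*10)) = -52 / 79039695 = -0.00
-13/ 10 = -1.30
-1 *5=-5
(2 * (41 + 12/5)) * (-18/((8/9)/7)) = -123039/10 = -12303.90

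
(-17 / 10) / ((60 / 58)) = -493 / 300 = -1.64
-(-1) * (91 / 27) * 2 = 182 / 27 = 6.74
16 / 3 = 5.33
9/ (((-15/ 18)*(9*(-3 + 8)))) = -6/ 25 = -0.24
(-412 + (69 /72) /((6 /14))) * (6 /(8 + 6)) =-29503 /168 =-175.61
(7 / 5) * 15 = 21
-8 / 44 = -2 / 11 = -0.18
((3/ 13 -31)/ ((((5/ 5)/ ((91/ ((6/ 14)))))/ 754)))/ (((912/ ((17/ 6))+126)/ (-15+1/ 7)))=1866300800/ 11421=163409.58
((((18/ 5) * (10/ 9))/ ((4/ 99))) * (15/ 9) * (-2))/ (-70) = 33/ 7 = 4.71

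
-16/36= -4/9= -0.44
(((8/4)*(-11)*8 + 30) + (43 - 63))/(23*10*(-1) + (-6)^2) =83/97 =0.86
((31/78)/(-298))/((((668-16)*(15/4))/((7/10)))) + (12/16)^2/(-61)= -639381749/69334527600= -0.01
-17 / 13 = -1.31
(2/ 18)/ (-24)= -1/ 216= -0.00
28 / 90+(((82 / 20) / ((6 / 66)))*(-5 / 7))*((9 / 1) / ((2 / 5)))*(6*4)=-5479552 / 315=-17395.40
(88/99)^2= 64/81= 0.79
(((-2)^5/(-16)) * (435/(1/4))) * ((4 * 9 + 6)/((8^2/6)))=27405/2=13702.50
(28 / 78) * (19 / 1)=266 / 39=6.82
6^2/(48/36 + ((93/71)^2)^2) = 8.42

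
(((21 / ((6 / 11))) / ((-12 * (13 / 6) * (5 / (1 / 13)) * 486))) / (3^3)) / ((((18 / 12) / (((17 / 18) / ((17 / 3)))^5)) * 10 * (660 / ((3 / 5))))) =-7 / 517325927040000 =-0.00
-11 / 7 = -1.57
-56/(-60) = 14/15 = 0.93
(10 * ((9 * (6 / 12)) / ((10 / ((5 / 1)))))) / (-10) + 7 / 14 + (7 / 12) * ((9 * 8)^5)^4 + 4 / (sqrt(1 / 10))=4 * sqrt(10) + 32705945891646083685809100103713030137 / 4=8176486472911520921452275000000000000.00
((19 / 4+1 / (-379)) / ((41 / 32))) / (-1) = -57576 / 15539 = -3.71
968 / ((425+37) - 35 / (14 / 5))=1936 / 899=2.15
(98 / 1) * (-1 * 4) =-392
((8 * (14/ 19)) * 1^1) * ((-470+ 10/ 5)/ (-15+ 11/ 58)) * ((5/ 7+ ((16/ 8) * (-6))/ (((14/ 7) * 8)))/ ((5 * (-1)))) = 108576/ 81605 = 1.33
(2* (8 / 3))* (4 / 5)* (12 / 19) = 256 / 95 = 2.69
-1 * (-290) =290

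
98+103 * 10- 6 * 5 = 1098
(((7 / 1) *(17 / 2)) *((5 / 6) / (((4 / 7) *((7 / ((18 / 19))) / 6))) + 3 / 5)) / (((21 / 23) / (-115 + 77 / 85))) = -12602551 / 950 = -13265.84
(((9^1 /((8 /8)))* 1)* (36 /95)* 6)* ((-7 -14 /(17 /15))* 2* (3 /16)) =-239841 /1615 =-148.51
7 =7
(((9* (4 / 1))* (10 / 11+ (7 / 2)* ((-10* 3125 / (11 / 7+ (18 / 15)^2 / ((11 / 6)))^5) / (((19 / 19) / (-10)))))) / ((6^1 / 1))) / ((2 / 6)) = 5724837672738431441774760 / 21146406745425131027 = 270723.90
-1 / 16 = -0.06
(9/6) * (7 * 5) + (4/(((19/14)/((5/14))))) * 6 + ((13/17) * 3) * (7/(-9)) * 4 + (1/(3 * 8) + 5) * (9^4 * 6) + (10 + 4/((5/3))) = 3847595287/19380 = 198534.33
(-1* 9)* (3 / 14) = -27 / 14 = -1.93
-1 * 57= -57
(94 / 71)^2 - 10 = -41574 / 5041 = -8.25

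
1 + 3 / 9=4 / 3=1.33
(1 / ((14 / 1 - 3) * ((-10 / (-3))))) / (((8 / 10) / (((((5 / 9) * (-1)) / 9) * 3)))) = -5 / 792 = -0.01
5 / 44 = 0.11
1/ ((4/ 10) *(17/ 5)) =25/ 34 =0.74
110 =110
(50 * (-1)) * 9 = -450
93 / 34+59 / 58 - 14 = -5052 / 493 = -10.25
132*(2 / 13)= 264 / 13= 20.31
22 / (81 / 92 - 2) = -2024 / 103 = -19.65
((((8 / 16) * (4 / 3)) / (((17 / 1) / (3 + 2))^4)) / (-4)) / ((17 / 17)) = -625 / 501126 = -0.00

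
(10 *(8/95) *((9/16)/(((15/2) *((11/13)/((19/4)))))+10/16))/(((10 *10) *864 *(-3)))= -0.00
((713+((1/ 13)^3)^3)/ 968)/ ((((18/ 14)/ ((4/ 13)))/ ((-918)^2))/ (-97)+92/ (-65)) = -109254579882102679500/ 209942306988393540847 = -0.52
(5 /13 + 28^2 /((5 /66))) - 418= 645527 /65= 9931.18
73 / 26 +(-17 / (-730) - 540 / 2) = -1267717 / 4745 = -267.17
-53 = -53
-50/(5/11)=-110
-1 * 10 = -10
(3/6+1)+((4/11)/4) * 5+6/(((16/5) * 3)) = 227/88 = 2.58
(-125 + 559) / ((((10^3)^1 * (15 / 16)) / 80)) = 37.03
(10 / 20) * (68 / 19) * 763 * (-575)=-14916650 / 19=-785086.84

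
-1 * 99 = -99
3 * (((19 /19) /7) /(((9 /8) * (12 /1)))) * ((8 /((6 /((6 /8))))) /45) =2 /2835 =0.00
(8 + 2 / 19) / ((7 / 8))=176 / 19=9.26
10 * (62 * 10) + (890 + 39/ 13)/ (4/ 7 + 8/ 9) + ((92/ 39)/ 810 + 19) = 9925692797/ 1453140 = 6830.51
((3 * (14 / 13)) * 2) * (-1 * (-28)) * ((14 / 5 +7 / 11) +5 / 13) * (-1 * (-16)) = 102810624 / 9295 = 11060.85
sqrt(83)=9.11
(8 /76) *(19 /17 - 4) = -98 /323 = -0.30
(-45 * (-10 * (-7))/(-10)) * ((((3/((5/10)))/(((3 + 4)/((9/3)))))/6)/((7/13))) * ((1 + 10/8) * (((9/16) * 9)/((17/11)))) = 14073345/7616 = 1847.87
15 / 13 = 1.15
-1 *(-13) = 13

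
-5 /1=-5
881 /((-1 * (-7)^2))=-881 /49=-17.98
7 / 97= 0.07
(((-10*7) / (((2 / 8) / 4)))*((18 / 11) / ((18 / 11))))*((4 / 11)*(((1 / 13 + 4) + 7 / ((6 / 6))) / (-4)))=161280 / 143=1127.83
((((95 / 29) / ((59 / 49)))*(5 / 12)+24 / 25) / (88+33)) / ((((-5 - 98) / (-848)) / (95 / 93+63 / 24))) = 154521842327 / 297472492350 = 0.52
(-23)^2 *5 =2645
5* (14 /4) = 35 /2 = 17.50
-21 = -21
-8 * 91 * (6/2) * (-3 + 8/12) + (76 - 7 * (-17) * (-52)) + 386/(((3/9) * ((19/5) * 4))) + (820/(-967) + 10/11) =-379854481/404206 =-939.75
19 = 19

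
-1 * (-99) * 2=198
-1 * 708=-708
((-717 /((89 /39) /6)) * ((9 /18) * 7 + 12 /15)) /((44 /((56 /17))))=-50501178 /83215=-606.88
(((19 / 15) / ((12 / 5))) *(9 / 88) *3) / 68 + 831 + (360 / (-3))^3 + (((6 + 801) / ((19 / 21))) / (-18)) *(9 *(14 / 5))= -3930283630809 / 2273920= -1728417.72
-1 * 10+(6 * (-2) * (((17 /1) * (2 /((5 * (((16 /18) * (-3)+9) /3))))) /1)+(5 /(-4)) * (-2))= -8769 /190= -46.15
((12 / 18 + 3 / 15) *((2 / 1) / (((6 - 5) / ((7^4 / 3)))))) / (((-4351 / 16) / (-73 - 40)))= 112866208 / 195795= 576.45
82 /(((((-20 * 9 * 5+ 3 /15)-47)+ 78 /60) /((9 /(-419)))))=1476 /792329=0.00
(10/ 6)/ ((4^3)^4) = 5/ 50331648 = 0.00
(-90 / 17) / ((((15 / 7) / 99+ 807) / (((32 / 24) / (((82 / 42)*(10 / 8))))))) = -232848 / 64968067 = -0.00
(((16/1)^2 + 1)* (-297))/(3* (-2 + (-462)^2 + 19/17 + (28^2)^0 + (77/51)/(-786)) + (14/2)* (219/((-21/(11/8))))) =-4079632392/34219118449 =-0.12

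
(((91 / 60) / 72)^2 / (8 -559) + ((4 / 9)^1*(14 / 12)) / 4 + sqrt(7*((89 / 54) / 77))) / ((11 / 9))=1332970919 / 12568089600 + sqrt(5874) / 242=0.42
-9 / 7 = -1.29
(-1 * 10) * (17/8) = -85/4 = -21.25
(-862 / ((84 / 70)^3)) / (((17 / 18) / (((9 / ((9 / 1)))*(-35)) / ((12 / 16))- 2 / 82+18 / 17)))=5140590875 / 213282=24102.32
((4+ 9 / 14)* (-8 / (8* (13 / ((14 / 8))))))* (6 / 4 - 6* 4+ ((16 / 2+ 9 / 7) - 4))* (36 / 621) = 1205 / 1932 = 0.62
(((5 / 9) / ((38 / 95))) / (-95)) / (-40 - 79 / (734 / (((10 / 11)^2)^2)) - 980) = 5373247 / 374907714696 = 0.00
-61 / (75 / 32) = -1952 / 75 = -26.03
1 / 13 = 0.08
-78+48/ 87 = -2246/ 29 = -77.45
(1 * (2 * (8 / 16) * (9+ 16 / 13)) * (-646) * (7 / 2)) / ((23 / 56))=-16839928 / 299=-56320.83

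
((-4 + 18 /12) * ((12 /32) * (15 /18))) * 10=-125 /16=-7.81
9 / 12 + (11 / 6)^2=37 / 9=4.11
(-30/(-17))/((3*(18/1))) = 5/153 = 0.03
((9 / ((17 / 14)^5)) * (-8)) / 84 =-460992 / 1419857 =-0.32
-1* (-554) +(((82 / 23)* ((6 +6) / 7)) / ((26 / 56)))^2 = 65020250 / 89401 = 727.29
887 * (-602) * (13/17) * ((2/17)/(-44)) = 3470831/3179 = 1091.80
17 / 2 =8.50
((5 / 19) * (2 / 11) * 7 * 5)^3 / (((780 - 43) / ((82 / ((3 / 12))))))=14063000000 / 6728315473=2.09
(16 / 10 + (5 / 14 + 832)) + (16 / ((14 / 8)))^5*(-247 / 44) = -661493781373 / 1848770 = -357802.10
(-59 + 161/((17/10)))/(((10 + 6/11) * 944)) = 6677/1861568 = 0.00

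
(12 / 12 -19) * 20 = -360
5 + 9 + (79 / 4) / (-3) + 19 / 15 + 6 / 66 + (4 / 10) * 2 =6319 / 660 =9.57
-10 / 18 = -5 / 9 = -0.56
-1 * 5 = -5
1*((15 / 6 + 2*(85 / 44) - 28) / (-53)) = 238 / 583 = 0.41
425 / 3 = 141.67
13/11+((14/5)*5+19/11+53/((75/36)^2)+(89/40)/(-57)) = 91169737/3135000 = 29.08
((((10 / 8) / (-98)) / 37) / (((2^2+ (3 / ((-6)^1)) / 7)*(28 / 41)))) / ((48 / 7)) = -41 / 2188032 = -0.00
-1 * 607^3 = -223648543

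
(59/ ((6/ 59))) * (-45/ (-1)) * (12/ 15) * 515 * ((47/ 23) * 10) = 5055456300/ 23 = 219802447.83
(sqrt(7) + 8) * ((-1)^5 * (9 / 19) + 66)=1245 * sqrt(7) / 19 + 9960 / 19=697.58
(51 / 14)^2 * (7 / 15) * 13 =11271 / 140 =80.51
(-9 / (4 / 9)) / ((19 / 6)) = -243 / 38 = -6.39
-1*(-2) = 2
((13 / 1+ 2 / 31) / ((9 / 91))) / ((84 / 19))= 3705 / 124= 29.88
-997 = -997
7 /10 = 0.70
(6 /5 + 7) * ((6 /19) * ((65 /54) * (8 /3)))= 4264 /513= 8.31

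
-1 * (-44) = 44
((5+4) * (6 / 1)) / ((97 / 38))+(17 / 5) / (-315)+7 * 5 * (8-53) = -237390374 / 152775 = -1553.86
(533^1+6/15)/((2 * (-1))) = -2667/10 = -266.70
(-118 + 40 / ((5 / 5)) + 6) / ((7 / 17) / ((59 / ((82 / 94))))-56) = 3394152 / 2639609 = 1.29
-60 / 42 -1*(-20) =130 / 7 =18.57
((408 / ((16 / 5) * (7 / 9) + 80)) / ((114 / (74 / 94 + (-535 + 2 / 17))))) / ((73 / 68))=-21.59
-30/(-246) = 5/41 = 0.12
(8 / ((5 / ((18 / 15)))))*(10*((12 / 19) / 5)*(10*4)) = 9216 / 95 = 97.01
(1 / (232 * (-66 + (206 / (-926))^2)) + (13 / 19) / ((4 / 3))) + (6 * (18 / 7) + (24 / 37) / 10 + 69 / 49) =1967593296544823 / 112984673267480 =17.41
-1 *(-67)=67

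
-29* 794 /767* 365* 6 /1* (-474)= 23902369560 /767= 31163454.45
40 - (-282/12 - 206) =539/2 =269.50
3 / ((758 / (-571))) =-1713 / 758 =-2.26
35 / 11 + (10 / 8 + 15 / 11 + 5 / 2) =365 / 44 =8.30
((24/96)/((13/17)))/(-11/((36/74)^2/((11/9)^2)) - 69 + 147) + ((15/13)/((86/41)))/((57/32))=48751457/140505209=0.35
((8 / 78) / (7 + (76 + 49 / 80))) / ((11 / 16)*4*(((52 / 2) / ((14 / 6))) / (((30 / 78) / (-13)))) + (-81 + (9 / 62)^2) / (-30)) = -86105600 / 72513664127307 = -0.00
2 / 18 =1 / 9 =0.11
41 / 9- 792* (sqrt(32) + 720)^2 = -3695383255 / 9- 4561920* sqrt(2) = -417049668.58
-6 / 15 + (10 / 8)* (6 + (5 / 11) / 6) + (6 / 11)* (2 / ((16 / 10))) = 10397 / 1320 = 7.88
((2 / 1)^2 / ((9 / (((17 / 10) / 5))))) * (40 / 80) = 17 / 225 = 0.08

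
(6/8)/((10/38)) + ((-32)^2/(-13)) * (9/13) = -174687/3380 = -51.68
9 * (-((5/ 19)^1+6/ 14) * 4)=-3312/ 133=-24.90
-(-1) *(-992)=-992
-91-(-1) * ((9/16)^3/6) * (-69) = -762239/8192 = -93.05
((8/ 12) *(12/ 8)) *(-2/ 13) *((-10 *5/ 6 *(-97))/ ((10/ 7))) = -3395/ 39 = -87.05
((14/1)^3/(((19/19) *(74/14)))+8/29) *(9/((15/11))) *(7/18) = 7152376/5365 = 1333.15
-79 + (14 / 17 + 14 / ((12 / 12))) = -1091 / 17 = -64.18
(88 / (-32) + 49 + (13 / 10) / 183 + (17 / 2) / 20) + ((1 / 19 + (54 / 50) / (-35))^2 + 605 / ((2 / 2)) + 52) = 284735215651541 / 404635875000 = 703.68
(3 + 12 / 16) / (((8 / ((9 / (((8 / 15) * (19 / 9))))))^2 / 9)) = 33.69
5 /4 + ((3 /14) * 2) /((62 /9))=1139 /868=1.31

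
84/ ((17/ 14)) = 1176/ 17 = 69.18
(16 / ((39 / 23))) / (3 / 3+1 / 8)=2944 / 351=8.39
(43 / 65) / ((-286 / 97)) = -4171 / 18590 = -0.22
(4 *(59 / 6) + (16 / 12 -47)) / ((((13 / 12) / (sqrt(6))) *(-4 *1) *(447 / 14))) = 266 *sqrt(6) / 5811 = 0.11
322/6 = 161/3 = 53.67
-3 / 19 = -0.16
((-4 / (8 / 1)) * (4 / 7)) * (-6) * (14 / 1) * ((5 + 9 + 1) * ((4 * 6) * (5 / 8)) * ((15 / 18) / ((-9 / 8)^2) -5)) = -211000 / 9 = -23444.44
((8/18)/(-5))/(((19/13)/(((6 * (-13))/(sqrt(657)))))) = 1352 * sqrt(73)/62415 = 0.19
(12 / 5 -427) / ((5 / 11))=-23353 / 25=-934.12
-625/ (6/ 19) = -11875/ 6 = -1979.17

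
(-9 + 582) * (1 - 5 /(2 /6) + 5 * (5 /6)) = -11269 /2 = -5634.50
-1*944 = -944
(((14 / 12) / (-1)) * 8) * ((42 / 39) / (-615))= 392 / 23985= 0.02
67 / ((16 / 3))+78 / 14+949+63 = 1030.13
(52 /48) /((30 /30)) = 13 /12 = 1.08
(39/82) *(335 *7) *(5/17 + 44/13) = 4102.91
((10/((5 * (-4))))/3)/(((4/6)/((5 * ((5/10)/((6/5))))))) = -25/48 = -0.52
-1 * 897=-897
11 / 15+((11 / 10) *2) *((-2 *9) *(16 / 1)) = -9493 / 15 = -632.87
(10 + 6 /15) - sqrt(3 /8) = 52 /5 - sqrt(6) /4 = 9.79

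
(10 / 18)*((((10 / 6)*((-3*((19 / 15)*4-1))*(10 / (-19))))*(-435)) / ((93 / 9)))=-442250 / 1767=-250.28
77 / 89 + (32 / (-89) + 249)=249.51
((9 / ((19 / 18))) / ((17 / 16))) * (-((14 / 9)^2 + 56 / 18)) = -14336 / 323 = -44.38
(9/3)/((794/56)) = 84/397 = 0.21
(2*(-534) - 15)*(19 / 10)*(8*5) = -82308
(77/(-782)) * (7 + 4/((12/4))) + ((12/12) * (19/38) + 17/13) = 15053/15249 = 0.99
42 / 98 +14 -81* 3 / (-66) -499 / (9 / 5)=-359129 / 1386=-259.11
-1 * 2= -2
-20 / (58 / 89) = -890 / 29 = -30.69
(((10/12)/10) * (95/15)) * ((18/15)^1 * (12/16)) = 19/40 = 0.48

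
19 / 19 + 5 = 6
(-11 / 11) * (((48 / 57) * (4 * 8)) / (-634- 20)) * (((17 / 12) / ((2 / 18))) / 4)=272 / 2071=0.13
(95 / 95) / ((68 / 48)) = 12 / 17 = 0.71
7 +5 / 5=8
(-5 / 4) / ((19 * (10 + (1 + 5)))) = -5 / 1216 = -0.00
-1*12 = -12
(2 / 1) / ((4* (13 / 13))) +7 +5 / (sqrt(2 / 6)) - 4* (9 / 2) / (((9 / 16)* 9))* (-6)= 5* sqrt(3) +173 / 6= 37.49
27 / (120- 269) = -27 / 149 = -0.18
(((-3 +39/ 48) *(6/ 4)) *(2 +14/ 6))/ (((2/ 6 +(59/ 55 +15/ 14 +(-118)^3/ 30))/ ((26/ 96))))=2277275/ 32385981696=0.00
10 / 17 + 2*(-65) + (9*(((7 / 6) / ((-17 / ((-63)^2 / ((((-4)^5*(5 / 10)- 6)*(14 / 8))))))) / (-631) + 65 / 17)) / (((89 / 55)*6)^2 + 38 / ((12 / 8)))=-27812129931575 / 215390736916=-129.12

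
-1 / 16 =-0.06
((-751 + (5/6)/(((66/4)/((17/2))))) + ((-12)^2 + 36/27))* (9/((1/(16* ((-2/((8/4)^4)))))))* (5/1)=599185/11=54471.36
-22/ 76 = -11/ 38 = -0.29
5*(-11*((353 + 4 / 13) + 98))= -322685 / 13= -24821.92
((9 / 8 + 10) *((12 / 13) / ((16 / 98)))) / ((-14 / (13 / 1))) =-1869 / 32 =-58.41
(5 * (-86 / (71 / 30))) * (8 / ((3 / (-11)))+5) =313900 / 71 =4421.13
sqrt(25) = 5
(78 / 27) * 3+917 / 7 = 419 / 3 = 139.67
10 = 10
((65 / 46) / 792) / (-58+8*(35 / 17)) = -1105 / 25720992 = -0.00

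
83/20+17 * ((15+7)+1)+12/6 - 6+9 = 8003/20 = 400.15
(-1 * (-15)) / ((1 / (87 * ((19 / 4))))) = 24795 / 4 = 6198.75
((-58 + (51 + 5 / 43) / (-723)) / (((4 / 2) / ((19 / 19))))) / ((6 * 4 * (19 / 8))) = -902680 / 1772073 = -0.51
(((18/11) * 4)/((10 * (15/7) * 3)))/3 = 28/825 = 0.03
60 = 60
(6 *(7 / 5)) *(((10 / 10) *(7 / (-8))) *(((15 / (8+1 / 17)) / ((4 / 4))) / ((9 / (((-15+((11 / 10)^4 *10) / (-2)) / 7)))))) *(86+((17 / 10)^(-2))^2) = 1123829184261 / 2692324000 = 417.42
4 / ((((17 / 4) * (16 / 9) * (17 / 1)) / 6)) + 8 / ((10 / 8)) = 9518 / 1445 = 6.59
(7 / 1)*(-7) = -49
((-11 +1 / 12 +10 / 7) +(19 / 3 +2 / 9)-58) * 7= -15355 / 36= -426.53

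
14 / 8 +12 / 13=139 / 52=2.67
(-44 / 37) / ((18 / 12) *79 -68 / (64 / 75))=-704 / 22977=-0.03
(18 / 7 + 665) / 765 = 4673 / 5355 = 0.87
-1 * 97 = -97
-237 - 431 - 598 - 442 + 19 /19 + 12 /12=-1706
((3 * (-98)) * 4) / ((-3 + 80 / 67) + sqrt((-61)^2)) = -19.87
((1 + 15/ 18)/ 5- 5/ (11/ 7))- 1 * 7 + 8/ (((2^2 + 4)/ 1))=-2909/ 330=-8.82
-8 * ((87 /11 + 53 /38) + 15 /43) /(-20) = 3.86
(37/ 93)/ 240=37/ 22320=0.00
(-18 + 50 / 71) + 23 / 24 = -27839 / 1704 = -16.34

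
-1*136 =-136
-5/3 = -1.67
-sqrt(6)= -2.45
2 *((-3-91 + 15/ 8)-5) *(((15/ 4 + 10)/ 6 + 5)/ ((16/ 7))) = -317275/ 512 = -619.68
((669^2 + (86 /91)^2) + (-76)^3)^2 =5055178858247961 /68574961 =73717560.82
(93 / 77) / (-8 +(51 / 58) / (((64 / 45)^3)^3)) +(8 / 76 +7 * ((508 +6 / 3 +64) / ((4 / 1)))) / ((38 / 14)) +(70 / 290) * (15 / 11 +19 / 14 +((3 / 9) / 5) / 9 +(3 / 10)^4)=370.63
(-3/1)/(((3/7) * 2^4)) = -7/16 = -0.44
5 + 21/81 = 142/27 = 5.26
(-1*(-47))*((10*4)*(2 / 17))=3760 / 17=221.18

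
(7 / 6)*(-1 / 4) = -7 / 24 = -0.29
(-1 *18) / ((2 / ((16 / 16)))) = -9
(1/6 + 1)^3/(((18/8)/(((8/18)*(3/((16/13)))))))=4459/5832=0.76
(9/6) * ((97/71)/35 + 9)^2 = 756812166/6175225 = 122.56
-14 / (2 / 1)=-7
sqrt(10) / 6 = 0.53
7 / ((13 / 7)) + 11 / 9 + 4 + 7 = 15.99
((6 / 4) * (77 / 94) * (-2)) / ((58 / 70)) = -8085 / 2726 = -2.97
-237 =-237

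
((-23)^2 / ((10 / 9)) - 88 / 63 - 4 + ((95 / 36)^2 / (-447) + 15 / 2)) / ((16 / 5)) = 9695693437 / 64882944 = 149.43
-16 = -16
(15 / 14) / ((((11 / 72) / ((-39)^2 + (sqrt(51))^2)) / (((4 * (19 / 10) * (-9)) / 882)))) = -3225744 / 3773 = -854.95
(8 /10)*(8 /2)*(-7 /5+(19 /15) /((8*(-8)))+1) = -403 /300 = -1.34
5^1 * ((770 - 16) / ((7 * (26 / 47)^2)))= 320305 / 182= 1759.92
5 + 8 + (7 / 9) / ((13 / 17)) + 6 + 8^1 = 3278 / 117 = 28.02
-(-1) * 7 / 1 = 7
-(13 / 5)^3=-2197 / 125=-17.58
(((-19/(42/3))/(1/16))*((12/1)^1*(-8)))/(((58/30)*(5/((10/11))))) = 437760/2233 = 196.04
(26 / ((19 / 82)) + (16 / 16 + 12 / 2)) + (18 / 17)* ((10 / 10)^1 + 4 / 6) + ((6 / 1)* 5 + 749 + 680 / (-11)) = 2977972 / 3553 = 838.16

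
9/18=1/2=0.50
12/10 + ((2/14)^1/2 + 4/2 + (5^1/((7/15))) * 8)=6229/70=88.99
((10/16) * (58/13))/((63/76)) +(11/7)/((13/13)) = 4042/819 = 4.94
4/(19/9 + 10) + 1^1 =145/109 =1.33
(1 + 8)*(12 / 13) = 108 / 13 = 8.31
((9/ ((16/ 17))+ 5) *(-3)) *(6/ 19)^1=-2097/ 152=-13.80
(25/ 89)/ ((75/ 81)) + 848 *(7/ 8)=66065/ 89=742.30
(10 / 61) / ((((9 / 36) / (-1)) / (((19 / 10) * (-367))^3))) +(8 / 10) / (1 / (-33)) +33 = 339046299382 / 1525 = 222325442.22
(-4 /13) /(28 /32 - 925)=32 /96109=0.00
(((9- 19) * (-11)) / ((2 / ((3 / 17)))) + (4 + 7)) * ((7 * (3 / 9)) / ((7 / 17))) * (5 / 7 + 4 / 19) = 14432 / 133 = 108.51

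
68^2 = 4624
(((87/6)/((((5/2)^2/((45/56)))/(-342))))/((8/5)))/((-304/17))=39933/1792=22.28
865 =865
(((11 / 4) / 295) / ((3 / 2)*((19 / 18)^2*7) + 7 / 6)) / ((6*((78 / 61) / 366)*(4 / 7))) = 368379 / 6089980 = 0.06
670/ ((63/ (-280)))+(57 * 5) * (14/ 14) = -24235/ 9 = -2692.78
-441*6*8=-21168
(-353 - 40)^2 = 154449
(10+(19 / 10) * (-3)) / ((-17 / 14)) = -301 / 85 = -3.54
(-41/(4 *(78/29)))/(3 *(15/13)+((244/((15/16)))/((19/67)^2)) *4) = -2146145/7292372696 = -0.00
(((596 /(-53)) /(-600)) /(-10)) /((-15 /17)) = 2533 /1192500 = 0.00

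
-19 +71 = 52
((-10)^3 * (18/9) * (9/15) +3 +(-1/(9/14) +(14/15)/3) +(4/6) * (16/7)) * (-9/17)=376967/595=633.56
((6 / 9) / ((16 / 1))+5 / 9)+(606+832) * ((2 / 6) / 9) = 53.86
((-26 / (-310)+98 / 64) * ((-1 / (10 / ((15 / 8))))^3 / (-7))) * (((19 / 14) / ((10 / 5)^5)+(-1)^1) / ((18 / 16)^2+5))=-92791413 / 399192227840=-0.00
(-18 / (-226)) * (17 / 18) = 17 / 226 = 0.08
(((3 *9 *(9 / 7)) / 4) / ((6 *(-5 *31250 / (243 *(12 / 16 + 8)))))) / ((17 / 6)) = -59049 / 8500000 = -0.01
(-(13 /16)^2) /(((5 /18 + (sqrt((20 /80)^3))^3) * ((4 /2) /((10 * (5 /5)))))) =-15210 /1289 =-11.80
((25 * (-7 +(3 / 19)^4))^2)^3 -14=140631734794185167791199579076135862491109106 / 4898762930960846817716295277921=28707601648851.69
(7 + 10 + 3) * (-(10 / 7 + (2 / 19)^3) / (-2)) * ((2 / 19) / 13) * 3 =4118760 / 11859211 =0.35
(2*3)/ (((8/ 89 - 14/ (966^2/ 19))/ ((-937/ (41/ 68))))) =-2267858624976/ 21793181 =-104062.76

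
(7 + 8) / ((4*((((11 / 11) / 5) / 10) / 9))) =3375 / 2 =1687.50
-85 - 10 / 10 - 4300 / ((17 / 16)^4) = -288987606 / 83521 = -3460.06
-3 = -3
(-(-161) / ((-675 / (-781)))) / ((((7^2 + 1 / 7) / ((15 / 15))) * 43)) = 880187 / 9984600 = 0.09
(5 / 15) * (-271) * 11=-2981 / 3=-993.67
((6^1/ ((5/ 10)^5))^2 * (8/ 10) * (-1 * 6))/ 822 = -147456/ 685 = -215.26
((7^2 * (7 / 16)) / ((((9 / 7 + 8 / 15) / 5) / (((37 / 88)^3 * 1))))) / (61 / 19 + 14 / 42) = 519916321575 / 420680843264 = 1.24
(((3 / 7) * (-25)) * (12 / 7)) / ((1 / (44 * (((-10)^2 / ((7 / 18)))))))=-71280000 / 343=-207813.41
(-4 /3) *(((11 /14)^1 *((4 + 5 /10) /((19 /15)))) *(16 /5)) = -1584 /133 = -11.91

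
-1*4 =-4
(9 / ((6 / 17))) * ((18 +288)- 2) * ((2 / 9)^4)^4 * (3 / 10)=84672512 / 1029455660473245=0.00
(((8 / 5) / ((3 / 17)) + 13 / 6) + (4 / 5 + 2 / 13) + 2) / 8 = 5533 / 3120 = 1.77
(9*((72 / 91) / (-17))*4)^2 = 6718464 / 2393209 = 2.81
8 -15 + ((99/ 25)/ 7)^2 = -204574/ 30625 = -6.68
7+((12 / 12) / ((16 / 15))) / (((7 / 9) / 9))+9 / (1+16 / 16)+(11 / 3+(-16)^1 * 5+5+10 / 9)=-48257 / 1008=-47.87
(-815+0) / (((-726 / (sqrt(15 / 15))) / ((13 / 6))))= 10595 / 4356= 2.43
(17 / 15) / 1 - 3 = -28 / 15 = -1.87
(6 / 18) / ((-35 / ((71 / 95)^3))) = -357911 / 90024375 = -0.00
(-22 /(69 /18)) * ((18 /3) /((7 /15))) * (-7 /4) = 2970 /23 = 129.13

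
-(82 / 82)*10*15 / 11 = -150 / 11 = -13.64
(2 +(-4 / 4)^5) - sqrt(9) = -2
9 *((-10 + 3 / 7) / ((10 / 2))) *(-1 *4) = 2412 / 35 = 68.91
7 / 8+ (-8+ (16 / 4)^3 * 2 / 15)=169 / 120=1.41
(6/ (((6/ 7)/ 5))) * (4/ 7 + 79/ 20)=633/ 4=158.25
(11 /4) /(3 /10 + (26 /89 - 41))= -4895 /71926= -0.07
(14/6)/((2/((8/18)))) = 14/27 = 0.52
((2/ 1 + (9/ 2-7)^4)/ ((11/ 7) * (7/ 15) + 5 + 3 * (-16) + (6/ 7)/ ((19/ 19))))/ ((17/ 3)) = -206955/ 1182656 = -0.17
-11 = -11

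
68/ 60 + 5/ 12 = 31/ 20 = 1.55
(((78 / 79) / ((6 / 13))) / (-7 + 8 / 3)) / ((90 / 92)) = -0.50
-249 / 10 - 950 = -9749 / 10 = -974.90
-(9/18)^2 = -1/4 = -0.25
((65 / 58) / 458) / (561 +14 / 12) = 195 / 44800186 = 0.00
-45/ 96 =-15/ 32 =-0.47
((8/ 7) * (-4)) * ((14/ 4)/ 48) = -1/ 3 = -0.33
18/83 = 0.22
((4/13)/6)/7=2/273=0.01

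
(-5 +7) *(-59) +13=-105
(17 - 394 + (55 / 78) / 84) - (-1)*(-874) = -8196497 / 6552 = -1250.99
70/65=1.08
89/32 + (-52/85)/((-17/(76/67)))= 8742999/3098080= 2.82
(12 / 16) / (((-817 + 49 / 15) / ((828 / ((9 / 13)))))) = -13455 / 12206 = -1.10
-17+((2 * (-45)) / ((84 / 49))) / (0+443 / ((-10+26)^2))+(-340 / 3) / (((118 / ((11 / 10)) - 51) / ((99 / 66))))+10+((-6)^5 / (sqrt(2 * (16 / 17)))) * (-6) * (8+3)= -11067289 / 274217+64152 * sqrt(34)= 374026.87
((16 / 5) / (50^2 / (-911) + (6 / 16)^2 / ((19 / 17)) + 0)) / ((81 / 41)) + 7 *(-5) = -41842947031 / 1174749885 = -35.62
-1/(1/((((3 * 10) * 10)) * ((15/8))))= -1125/2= -562.50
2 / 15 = 0.13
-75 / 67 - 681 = -45702 / 67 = -682.12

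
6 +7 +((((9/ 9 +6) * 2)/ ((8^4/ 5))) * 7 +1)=28917/ 2048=14.12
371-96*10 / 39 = 4503 / 13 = 346.38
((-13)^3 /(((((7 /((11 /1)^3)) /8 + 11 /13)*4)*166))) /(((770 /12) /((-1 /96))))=3455881 /5448339120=0.00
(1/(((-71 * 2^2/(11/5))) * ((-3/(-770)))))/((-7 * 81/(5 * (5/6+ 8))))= 32065/207036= 0.15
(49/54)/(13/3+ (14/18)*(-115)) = -49/4596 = -0.01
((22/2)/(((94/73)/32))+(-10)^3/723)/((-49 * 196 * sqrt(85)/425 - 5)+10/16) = 785578840000/28643813551017 - 579664762880 * sqrt(85)/4091973364431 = -1.28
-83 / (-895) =83 / 895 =0.09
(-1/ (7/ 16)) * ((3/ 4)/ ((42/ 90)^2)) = -2700/ 343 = -7.87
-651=-651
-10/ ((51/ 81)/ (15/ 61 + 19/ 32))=-221265/ 16592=-13.34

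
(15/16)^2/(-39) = -75/3328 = -0.02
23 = 23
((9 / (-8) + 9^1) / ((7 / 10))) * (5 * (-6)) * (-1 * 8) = 2700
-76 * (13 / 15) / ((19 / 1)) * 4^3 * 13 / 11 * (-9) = 2359.85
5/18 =0.28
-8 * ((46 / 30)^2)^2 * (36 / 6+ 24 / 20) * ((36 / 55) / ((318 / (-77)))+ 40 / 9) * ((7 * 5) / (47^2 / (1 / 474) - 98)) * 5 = -80094971656 / 351143251875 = -0.23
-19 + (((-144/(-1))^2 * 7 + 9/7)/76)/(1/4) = 1013546/133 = 7620.65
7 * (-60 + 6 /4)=-819 /2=-409.50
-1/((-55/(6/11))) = 6/605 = 0.01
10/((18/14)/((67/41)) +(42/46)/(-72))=517776/40081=12.92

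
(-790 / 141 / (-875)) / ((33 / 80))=2528 / 162855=0.02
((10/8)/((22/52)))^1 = 65/22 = 2.95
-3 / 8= -0.38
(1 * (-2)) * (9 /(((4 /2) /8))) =-72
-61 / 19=-3.21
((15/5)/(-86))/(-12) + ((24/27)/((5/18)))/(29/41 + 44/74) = 8359443/3397000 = 2.46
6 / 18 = 0.33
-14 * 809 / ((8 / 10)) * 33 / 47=-934395 / 94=-9940.37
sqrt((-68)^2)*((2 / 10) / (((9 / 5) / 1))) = 68 / 9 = 7.56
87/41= 2.12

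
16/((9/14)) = 224/9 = 24.89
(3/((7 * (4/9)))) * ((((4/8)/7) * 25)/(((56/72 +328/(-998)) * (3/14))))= 1010475/56476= 17.89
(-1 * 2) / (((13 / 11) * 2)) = -11 / 13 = -0.85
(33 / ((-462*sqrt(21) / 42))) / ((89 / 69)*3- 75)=23*sqrt(21) / 11452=0.01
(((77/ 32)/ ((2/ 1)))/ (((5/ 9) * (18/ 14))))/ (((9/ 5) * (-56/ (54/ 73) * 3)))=-77/ 18688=-0.00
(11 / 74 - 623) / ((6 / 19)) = -875729 / 444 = -1972.36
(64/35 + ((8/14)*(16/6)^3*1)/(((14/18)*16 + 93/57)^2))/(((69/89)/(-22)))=-747727806848/13991662335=-53.44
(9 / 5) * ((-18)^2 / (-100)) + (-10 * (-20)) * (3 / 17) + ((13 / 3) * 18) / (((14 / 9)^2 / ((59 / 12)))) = 156561819 / 833000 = 187.95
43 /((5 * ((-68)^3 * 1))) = -43 /1572160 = -0.00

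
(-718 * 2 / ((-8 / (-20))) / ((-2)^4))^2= 3222025 / 64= 50344.14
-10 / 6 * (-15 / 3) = 8.33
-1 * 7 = -7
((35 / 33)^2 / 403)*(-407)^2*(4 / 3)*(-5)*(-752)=25222456000 / 10881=2318027.39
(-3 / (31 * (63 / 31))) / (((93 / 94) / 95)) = -8930 / 1953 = -4.57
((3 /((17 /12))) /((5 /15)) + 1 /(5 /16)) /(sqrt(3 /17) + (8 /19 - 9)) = -179626 /160925 - 20938* sqrt(51) /2735725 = -1.17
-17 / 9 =-1.89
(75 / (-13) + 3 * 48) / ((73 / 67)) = 120399 / 949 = 126.87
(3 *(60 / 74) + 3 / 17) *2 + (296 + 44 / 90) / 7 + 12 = 59.57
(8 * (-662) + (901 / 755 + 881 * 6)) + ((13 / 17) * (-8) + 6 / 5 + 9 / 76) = -13271961 / 975460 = -13.61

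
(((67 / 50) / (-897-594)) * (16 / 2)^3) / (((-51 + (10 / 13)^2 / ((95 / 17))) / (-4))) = -0.04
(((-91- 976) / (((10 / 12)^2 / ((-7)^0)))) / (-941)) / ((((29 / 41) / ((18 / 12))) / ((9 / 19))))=21261042 / 12962275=1.64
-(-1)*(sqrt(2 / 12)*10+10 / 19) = 10 / 19+5*sqrt(6) / 3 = 4.61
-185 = -185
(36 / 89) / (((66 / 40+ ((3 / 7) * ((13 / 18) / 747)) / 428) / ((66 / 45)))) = 3545011008 / 9859567651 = 0.36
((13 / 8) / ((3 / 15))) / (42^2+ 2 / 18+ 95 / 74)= 21645 / 4703012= 0.00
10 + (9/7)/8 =569/56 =10.16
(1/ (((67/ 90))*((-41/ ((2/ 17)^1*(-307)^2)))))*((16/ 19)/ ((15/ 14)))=-253341312/ 887281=-285.53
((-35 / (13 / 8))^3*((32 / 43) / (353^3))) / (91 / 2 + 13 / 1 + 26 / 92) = -2019584000 / 702278436004223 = -0.00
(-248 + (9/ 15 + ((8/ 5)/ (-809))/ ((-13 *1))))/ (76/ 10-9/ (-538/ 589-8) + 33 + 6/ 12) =-758888725/ 129169794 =-5.88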